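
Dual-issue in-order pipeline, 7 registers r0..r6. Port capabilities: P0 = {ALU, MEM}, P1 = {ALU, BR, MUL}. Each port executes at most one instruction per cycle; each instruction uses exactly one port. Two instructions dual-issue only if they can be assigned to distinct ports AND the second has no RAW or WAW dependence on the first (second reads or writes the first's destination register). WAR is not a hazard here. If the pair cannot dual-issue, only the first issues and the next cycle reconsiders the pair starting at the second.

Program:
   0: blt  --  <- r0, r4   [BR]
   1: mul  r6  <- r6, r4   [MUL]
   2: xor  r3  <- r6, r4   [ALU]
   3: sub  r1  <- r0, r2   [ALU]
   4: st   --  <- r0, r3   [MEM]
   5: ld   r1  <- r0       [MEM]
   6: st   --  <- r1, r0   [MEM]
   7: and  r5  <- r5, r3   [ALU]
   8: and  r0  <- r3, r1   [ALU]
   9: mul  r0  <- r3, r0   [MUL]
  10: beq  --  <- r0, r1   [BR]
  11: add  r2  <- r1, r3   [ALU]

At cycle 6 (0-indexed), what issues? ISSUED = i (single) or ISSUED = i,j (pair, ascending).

[0] i0  blt.BR  -- no-port BR/MUL
[1] i1  mul.MUL  -- RAW r6
[2] i2&i3  xor.ALU+sub.ALU  -- 2-wide
[3] i4  st.MEM  -- no-port MEM/MEM
[4] i5  ld.MEM  -- no-port MEM/MEM
[5] i6&i7  st.MEM+and.ALU  -- 2-wide
[6] i8  and.ALU  -- RAW+WAW r0
[7] i9  mul.MUL  -- no-port MUL/BR
[8] i10&i11  beq.BR+add.ALU  -- 2-wide

ISSUED = 8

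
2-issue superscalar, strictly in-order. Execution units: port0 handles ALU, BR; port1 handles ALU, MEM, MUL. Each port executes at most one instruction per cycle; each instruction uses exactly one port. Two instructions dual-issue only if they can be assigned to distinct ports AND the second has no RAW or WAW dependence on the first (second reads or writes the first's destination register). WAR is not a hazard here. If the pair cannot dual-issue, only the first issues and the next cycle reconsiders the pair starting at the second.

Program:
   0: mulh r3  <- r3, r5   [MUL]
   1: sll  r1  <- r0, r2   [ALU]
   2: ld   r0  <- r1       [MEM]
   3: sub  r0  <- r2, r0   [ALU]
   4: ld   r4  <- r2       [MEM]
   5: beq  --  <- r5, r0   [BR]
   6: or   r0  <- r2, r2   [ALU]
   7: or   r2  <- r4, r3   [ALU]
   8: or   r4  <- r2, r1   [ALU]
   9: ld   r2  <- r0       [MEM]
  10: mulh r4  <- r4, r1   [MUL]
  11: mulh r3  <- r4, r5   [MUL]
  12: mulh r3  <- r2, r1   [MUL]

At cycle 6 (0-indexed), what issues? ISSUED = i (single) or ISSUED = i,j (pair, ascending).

t=0 i0+i1:mulh.MUL;sll.ALU ; pair
t=1 i2:ld.MEM ; RAW+WAW r0
t=2 i3+i4:sub.ALU;ld.MEM ; pair
t=3 i5+i6:beq.BR;or.ALU ; pair
t=4 i7:or.ALU ; RAW r2
t=5 i8+i9:or.ALU;ld.MEM ; pair
t=6 i10:mulh.MUL ; no-port MUL/MUL
t=7 i11:mulh.MUL ; no-port MUL/MUL
t=8 i12:mulh.MUL ; tail

ISSUED = 10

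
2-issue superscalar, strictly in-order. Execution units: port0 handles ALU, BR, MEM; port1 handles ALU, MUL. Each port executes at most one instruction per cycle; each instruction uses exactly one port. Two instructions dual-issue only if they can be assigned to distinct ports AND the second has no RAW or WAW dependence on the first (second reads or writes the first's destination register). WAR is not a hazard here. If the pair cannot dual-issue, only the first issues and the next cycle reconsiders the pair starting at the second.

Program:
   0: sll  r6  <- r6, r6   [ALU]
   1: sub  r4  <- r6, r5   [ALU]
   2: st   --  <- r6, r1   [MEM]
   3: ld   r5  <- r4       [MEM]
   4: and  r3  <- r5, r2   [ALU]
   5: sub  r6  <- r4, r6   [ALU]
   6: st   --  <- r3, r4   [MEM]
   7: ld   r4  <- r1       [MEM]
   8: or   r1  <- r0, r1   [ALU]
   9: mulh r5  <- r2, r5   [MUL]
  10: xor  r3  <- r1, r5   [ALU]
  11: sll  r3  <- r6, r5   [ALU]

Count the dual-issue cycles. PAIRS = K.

PAIRS = 3

[0] i0  sll  -- RAW r6
[1] i1&i2  sub st  -- 2-wide
[2] i3  ld  -- RAW r5
[3] i4&i5  and sub  -- 2-wide
[4] i6  st  -- no-port MEM/MEM
[5] i7&i8  ld or  -- 2-wide
[6] i9  mulh  -- RAW r5
[7] i10  xor  -- WAW r3
[8] i11  sll  -- tail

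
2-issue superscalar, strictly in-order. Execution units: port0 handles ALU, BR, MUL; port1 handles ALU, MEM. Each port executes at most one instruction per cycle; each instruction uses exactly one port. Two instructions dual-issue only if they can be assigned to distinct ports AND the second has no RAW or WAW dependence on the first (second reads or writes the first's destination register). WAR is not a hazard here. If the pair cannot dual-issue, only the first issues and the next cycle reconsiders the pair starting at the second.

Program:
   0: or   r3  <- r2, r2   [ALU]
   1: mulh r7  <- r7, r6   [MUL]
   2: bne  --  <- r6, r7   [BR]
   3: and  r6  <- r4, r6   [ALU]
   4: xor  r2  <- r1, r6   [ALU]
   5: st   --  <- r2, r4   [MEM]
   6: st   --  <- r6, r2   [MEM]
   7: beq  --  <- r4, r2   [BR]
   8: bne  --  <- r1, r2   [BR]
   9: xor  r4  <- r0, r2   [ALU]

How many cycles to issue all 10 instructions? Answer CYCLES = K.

[0] i0+i1  or.ALU/mulh.MUL  -- pair
[1] i2+i3  bne.BR/and.ALU  -- pair
[2] i4  xor.ALU  -- RAW r2
[3] i5  st.MEM  -- no-port MEM/MEM
[4] i6+i7  st.MEM/beq.BR  -- pair
[5] i8+i9  bne.BR/xor.ALU  -- pair

CYCLES = 6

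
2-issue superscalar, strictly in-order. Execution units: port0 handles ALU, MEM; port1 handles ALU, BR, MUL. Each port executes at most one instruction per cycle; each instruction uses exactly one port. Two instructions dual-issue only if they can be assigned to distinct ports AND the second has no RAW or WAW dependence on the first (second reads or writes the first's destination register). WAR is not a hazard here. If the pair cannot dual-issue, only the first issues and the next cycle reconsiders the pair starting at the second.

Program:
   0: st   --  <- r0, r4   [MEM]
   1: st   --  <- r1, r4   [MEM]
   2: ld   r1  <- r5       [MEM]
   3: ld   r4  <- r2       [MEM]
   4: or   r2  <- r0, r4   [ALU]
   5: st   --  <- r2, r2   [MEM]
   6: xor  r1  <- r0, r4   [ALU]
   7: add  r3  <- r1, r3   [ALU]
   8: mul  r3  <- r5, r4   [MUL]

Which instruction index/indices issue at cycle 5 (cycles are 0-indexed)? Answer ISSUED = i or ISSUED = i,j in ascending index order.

c0: i0 st  no-port MEM/MEM
c1: i1 st  no-port MEM/MEM
c2: i2 ld  no-port MEM/MEM
c3: i3 ld  RAW r4
c4: i4 or  RAW r2
c5: i5&i6 st xor  dual
c6: i7 add  WAW r3
c7: i8 mul  tail

ISSUED = 5,6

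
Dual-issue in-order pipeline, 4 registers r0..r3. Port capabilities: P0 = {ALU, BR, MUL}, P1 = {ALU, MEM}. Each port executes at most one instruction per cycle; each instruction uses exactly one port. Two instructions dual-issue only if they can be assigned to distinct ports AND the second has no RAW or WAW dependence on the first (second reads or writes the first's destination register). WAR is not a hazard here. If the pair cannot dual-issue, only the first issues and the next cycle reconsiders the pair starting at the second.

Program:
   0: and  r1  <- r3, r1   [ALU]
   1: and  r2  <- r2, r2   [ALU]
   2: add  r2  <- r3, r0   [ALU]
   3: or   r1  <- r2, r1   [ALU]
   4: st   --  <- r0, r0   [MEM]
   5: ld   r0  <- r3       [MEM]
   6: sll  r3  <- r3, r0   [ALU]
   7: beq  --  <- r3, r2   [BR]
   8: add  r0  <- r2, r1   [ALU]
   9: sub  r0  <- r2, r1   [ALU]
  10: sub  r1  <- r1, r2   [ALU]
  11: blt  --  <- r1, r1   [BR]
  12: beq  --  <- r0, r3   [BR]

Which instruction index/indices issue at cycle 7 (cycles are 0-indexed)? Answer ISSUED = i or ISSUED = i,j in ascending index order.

ISSUED = 11

  cy0 -> i0,i1 (and.ALU+and.ALU) pair
  cy1 -> i2 (add.ALU) RAW r2
  cy2 -> i3,i4 (or.ALU+st.MEM) pair
  cy3 -> i5 (ld.MEM) RAW r0
  cy4 -> i6 (sll.ALU) RAW r3
  cy5 -> i7,i8 (beq.BR+add.ALU) pair
  cy6 -> i9,i10 (sub.ALU+sub.ALU) pair
  cy7 -> i11 (blt.BR) no-port BR/BR
  cy8 -> i12 (beq.BR) tail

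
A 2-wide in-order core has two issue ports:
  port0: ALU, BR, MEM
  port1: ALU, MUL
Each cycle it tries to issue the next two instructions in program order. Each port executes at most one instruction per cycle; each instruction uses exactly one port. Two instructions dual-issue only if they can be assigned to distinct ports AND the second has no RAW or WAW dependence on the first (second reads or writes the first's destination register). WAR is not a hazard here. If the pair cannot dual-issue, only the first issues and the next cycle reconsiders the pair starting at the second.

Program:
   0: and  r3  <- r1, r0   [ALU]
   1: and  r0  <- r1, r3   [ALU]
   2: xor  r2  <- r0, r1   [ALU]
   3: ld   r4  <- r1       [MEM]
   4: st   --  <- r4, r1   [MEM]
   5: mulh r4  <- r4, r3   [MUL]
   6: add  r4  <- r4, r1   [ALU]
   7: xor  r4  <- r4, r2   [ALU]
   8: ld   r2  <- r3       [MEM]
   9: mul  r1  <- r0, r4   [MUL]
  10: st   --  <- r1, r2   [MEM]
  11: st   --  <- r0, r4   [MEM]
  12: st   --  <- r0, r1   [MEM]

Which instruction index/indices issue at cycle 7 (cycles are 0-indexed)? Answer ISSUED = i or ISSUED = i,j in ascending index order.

ISSUED = 10

  cy0 -> i0 (and.ALU) RAW r3
  cy1 -> i1 (and.ALU) RAW r0
  cy2 -> i2+i3 (xor.ALU ld.MEM) pair
  cy3 -> i4+i5 (st.MEM mulh.MUL) pair
  cy4 -> i6 (add.ALU) RAW+WAW r4
  cy5 -> i7+i8 (xor.ALU ld.MEM) pair
  cy6 -> i9 (mul.MUL) RAW r1
  cy7 -> i10 (st.MEM) no-port MEM/MEM
  cy8 -> i11 (st.MEM) no-port MEM/MEM
  cy9 -> i12 (st.MEM) tail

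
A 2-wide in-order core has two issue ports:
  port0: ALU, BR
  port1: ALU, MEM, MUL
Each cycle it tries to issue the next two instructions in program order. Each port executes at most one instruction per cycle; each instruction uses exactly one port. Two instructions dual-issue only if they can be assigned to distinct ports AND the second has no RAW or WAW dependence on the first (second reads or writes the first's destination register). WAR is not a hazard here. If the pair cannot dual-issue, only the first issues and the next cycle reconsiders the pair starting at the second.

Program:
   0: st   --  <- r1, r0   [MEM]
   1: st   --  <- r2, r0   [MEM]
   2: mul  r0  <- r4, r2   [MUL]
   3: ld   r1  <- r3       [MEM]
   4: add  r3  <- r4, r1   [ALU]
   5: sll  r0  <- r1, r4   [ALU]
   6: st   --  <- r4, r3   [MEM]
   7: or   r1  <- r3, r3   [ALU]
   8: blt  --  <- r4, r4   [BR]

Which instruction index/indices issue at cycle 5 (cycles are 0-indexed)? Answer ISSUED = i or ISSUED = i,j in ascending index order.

c0: i0 st  no-port MEM/MEM
c1: i1 st  no-port MEM/MUL
c2: i2 mul  no-port MUL/MEM
c3: i3 ld  RAW r1
c4: i4/i5 add;sll  dual
c5: i6/i7 st;or  dual
c6: i8 blt  tail

ISSUED = 6,7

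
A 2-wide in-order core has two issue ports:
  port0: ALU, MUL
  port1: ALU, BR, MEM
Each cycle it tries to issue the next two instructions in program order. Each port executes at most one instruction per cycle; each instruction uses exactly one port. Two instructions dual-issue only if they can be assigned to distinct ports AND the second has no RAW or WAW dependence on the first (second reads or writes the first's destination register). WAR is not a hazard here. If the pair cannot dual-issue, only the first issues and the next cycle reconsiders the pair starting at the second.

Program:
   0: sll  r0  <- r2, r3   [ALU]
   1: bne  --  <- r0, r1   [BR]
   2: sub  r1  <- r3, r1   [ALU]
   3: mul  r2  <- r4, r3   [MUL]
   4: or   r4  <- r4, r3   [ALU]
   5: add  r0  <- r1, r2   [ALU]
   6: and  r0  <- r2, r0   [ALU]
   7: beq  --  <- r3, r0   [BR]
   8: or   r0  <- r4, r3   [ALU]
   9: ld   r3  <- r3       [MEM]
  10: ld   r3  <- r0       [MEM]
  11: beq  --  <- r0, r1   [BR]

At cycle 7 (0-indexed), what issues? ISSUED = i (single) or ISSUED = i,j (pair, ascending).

c0: i0 sll  RAW r0
c1: i1/i2 bne;sub  dual
c2: i3/i4 mul;or  dual
c3: i5 add  RAW+WAW r0
c4: i6 and  RAW r0
c5: i7/i8 beq;or  dual
c6: i9 ld  no-port MEM/MEM
c7: i10 ld  no-port MEM/BR
c8: i11 beq  tail

ISSUED = 10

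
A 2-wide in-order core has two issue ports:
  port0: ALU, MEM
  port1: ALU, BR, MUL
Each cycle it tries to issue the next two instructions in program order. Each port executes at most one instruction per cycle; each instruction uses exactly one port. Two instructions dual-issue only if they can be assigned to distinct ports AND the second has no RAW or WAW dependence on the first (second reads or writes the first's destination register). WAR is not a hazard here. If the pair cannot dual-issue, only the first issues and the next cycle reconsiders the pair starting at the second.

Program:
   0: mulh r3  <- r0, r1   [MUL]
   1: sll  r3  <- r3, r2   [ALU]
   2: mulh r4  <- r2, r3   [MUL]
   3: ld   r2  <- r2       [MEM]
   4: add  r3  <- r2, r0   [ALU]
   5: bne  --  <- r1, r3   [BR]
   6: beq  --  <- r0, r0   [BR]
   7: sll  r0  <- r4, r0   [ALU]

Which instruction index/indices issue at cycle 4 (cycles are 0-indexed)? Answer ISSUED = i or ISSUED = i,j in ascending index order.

ISSUED = 5

#0 head=0: mulh.MUL i0 RAW+WAW r3
#1 head=1: sll.ALU i1 RAW r3
#2 head=2: mulh.MUL ld.MEM i2/i3 2-wide
#3 head=4: add.ALU i4 RAW r3
#4 head=5: bne.BR i5 no-port BR/BR
#5 head=6: beq.BR sll.ALU i6/i7 2-wide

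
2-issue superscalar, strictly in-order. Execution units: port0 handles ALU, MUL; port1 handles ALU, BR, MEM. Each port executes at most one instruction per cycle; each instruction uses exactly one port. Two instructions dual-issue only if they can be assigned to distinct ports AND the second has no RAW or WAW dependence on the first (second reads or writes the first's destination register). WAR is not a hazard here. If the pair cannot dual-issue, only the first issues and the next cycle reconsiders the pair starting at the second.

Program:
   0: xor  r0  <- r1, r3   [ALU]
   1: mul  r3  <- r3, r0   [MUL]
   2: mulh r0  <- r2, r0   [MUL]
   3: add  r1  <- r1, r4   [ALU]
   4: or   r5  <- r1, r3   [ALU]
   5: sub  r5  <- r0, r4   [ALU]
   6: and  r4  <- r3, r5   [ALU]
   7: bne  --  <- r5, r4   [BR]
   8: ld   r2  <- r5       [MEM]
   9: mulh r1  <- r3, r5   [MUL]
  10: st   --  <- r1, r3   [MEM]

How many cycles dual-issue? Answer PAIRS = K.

#0 head=0: xor.ALU i0 RAW r0
#1 head=1: mul.MUL i1 no-port MUL/MUL
#2 head=2: mulh.MUL+add.ALU i2/i3 2-wide
#3 head=4: or.ALU i4 WAW r5
#4 head=5: sub.ALU i5 RAW r5
#5 head=6: and.ALU i6 RAW r4
#6 head=7: bne.BR i7 no-port BR/MEM
#7 head=8: ld.MEM+mulh.MUL i8/i9 2-wide
#8 head=10: st.MEM i10 tail

PAIRS = 2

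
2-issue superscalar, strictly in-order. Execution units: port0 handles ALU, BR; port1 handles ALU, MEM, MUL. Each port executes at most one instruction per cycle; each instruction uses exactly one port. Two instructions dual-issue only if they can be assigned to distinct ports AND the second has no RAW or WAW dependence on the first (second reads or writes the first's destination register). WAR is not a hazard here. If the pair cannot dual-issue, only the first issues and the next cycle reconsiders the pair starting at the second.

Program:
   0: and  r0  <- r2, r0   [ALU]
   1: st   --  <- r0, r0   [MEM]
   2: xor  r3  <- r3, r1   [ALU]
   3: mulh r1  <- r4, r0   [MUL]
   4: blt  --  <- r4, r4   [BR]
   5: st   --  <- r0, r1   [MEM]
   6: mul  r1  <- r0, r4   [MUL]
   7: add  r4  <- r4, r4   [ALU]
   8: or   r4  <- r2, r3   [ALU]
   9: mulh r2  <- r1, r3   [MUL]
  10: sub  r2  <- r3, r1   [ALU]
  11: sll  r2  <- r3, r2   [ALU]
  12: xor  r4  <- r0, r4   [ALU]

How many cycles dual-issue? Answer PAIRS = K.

PAIRS = 5

c0: i0 and  RAW r0
c1: i1,i2 st+xor  2-wide
c2: i3,i4 mulh+blt  2-wide
c3: i5 st  no-port MEM/MUL
c4: i6,i7 mul+add  2-wide
c5: i8,i9 or+mulh  2-wide
c6: i10 sub  RAW+WAW r2
c7: i11,i12 sll+xor  2-wide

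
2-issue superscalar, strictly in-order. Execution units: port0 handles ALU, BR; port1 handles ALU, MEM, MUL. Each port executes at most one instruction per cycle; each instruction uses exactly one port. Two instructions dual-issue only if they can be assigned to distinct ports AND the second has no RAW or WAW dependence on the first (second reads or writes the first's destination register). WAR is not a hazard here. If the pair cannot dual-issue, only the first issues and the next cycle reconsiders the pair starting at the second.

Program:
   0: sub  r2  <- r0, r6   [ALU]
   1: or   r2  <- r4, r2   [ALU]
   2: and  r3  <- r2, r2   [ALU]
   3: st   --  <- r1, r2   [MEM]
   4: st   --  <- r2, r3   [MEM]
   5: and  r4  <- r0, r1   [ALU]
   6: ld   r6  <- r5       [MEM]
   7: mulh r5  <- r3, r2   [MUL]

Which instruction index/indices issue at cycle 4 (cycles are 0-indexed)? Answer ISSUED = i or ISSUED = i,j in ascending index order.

ISSUED = 6

c0: i0 sub  RAW+WAW r2
c1: i1 or  RAW r2
c2: i2/i3 and;st  dual
c3: i4/i5 st;and  dual
c4: i6 ld  no-port MEM/MUL
c5: i7 mulh  tail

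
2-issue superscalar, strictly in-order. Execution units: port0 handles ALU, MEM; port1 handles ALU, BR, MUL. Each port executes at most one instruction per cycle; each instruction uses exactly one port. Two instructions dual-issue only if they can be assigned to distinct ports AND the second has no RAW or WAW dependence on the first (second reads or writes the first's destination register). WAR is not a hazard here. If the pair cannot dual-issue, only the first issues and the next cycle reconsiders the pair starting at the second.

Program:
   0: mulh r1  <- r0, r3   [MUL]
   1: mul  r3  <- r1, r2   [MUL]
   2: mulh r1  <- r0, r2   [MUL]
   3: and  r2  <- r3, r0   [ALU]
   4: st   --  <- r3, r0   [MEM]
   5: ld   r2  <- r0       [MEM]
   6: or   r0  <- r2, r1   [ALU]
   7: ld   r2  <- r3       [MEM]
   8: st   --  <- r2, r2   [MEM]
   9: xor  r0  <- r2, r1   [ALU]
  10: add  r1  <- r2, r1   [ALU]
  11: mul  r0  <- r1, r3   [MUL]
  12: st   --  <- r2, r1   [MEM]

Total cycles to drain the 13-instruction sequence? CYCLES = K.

[0] i0  mulh  -- no-port MUL/MUL
[1] i1  mul  -- no-port MUL/MUL
[2] i2/i3  mulh;and  -- 2-wide
[3] i4  st  -- no-port MEM/MEM
[4] i5  ld  -- RAW r2
[5] i6/i7  or;ld  -- 2-wide
[6] i8/i9  st;xor  -- 2-wide
[7] i10  add  -- RAW r1
[8] i11/i12  mul;st  -- 2-wide

CYCLES = 9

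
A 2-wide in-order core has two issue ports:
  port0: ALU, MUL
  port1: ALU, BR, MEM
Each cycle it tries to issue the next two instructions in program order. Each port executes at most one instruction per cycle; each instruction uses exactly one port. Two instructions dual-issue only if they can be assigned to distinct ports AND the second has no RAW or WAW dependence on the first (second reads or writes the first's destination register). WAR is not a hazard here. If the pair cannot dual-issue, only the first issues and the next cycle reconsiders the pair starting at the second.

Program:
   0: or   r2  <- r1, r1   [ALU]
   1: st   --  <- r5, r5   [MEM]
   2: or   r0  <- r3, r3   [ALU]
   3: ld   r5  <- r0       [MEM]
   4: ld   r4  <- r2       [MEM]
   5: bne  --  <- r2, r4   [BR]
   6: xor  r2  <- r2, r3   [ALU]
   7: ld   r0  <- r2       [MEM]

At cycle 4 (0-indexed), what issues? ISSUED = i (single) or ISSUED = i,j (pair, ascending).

c0: i0+i1 or/st  2-wide
c1: i2 or  RAW r0
c2: i3 ld  no-port MEM/MEM
c3: i4 ld  no-port MEM/BR
c4: i5+i6 bne/xor  2-wide
c5: i7 ld  tail

ISSUED = 5,6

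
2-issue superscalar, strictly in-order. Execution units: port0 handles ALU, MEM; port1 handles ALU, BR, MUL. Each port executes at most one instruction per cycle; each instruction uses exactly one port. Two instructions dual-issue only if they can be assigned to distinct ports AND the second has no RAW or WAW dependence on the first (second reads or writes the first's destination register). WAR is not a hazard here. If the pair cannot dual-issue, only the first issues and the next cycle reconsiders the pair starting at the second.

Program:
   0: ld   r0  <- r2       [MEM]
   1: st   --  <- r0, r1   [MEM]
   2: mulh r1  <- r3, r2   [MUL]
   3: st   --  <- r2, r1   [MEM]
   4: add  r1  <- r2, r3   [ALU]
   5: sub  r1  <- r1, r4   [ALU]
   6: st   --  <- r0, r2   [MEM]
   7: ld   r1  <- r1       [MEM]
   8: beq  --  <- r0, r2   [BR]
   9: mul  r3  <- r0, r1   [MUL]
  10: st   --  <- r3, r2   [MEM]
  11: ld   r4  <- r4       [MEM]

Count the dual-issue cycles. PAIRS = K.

t=0 i0:ld ; no-port MEM/MEM
t=1 i1/i2:st;mulh ; 2-wide
t=2 i3/i4:st;add ; 2-wide
t=3 i5/i6:sub;st ; 2-wide
t=4 i7/i8:ld;beq ; 2-wide
t=5 i9:mul ; RAW r3
t=6 i10:st ; no-port MEM/MEM
t=7 i11:ld ; tail

PAIRS = 4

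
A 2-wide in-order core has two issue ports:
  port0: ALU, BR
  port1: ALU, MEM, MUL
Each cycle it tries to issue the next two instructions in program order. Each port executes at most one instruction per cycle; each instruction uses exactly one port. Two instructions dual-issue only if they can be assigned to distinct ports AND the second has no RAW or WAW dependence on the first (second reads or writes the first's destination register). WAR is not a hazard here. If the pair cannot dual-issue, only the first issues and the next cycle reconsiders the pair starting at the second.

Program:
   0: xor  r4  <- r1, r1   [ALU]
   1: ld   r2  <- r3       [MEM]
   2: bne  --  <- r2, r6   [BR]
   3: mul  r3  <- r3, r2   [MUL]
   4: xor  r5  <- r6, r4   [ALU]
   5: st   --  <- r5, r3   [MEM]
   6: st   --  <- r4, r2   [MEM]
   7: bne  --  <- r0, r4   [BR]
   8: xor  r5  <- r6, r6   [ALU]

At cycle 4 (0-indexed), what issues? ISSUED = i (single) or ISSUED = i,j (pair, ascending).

0. xor/ld @i0/i1  | pair
1. bne/mul @i2/i3  | pair
2. xor @i4  | RAW r5
3. st @i5  | no-port MEM/MEM
4. st/bne @i6/i7  | pair
5. xor @i8  | tail

ISSUED = 6,7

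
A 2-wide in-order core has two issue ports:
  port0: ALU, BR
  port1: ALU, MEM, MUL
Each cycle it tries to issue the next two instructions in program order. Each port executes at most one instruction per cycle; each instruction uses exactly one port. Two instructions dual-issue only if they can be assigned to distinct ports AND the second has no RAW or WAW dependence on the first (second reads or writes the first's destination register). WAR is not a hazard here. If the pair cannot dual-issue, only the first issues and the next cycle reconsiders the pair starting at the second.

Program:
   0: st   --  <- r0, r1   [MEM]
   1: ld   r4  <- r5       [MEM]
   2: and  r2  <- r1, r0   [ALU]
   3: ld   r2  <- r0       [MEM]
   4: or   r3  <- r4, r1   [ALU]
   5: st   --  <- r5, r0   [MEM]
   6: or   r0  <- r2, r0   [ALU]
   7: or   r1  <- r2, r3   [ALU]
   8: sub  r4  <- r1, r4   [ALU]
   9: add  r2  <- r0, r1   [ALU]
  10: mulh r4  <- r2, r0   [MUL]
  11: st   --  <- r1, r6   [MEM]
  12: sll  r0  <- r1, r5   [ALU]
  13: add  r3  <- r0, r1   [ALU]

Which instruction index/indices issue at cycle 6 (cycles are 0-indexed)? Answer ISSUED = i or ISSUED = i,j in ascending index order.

[0] i0  st  -- no-port MEM/MEM
[1] i1/i2  ld and  -- dual
[2] i3/i4  ld or  -- dual
[3] i5/i6  st or  -- dual
[4] i7  or  -- RAW r1
[5] i8/i9  sub add  -- dual
[6] i10  mulh  -- no-port MUL/MEM
[7] i11/i12  st sll  -- dual
[8] i13  add  -- tail

ISSUED = 10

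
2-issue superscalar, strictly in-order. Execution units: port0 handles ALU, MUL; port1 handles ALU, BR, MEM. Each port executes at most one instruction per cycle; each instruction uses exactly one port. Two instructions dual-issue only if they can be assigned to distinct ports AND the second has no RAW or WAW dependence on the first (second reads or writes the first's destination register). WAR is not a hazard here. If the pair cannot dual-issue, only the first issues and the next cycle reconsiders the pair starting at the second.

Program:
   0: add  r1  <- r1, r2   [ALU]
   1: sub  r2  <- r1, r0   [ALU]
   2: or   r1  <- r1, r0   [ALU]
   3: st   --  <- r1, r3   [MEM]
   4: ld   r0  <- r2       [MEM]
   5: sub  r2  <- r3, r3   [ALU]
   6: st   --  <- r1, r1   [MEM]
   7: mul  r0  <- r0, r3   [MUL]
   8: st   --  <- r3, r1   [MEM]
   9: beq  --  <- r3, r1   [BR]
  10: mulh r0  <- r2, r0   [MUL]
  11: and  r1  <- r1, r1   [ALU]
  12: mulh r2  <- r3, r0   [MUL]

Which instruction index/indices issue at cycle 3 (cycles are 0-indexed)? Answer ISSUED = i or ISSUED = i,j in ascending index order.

ISSUED = 4,5

c0: i0 add.ALU  RAW r1
c1: i1/i2 sub.ALU+or.ALU  dual
c2: i3 st.MEM  no-port MEM/MEM
c3: i4/i5 ld.MEM+sub.ALU  dual
c4: i6/i7 st.MEM+mul.MUL  dual
c5: i8 st.MEM  no-port MEM/BR
c6: i9/i10 beq.BR+mulh.MUL  dual
c7: i11/i12 and.ALU+mulh.MUL  dual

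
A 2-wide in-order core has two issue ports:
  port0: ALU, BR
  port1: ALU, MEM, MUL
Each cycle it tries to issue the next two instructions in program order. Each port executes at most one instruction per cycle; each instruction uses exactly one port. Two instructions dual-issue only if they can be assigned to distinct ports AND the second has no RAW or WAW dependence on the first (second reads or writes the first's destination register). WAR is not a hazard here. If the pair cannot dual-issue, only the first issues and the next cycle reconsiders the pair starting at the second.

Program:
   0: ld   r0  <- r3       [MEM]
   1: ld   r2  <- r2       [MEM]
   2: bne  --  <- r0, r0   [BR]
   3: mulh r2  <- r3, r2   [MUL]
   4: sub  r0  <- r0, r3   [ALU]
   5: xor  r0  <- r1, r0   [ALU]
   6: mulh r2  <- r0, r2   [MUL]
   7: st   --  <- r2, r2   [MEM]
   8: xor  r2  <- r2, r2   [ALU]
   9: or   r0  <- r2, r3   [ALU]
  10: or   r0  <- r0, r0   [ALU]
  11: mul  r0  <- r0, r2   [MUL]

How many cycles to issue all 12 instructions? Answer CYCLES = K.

CYCLES = 9

t=0 i0:ld ; no-port MEM/MEM
t=1 i1&i2:ld+bne ; dual
t=2 i3&i4:mulh+sub ; dual
t=3 i5:xor ; RAW r0
t=4 i6:mulh ; no-port MUL/MEM
t=5 i7&i8:st+xor ; dual
t=6 i9:or ; RAW+WAW r0
t=7 i10:or ; RAW+WAW r0
t=8 i11:mul ; tail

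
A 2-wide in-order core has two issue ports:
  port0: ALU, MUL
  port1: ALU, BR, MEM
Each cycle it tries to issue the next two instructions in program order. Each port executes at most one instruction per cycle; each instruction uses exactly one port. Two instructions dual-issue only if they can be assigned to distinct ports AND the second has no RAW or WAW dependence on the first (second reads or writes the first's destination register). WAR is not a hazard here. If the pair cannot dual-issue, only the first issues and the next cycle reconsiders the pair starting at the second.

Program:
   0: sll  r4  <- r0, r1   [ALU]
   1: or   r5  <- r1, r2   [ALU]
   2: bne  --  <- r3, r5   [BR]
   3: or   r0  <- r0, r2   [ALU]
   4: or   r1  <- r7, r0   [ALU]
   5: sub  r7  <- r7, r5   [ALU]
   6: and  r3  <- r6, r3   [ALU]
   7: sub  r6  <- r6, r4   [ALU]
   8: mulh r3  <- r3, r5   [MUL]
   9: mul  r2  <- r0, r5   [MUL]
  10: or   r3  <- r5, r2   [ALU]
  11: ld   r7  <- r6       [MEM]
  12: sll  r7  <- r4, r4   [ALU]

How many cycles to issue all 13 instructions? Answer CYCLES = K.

CYCLES = 8

0. sll or @i0,i1  | dual
1. bne or @i2,i3  | dual
2. or sub @i4,i5  | dual
3. and sub @i6,i7  | dual
4. mulh @i8  | no-port MUL/MUL
5. mul @i9  | RAW r2
6. or ld @i10,i11  | dual
7. sll @i12  | tail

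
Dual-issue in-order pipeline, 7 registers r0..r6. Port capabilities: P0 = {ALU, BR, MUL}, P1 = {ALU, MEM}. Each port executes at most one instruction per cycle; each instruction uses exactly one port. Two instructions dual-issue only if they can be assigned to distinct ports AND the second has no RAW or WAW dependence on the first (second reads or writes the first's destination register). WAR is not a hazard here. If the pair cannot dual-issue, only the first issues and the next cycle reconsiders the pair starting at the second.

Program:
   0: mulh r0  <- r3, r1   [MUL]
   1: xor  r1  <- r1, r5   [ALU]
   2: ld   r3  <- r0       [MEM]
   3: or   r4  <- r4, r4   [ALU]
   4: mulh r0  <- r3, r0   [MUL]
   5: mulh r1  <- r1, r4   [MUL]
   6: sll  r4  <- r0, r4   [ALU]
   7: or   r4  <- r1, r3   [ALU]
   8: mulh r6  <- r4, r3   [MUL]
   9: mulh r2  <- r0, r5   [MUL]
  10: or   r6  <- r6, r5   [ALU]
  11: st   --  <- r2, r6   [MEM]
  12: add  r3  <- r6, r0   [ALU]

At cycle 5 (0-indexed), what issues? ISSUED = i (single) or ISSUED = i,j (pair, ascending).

[0] i0,i1  mulh xor  -- 2-wide
[1] i2,i3  ld or  -- 2-wide
[2] i4  mulh  -- no-port MUL/MUL
[3] i5,i6  mulh sll  -- 2-wide
[4] i7  or  -- RAW r4
[5] i8  mulh  -- no-port MUL/MUL
[6] i9,i10  mulh or  -- 2-wide
[7] i11,i12  st add  -- 2-wide

ISSUED = 8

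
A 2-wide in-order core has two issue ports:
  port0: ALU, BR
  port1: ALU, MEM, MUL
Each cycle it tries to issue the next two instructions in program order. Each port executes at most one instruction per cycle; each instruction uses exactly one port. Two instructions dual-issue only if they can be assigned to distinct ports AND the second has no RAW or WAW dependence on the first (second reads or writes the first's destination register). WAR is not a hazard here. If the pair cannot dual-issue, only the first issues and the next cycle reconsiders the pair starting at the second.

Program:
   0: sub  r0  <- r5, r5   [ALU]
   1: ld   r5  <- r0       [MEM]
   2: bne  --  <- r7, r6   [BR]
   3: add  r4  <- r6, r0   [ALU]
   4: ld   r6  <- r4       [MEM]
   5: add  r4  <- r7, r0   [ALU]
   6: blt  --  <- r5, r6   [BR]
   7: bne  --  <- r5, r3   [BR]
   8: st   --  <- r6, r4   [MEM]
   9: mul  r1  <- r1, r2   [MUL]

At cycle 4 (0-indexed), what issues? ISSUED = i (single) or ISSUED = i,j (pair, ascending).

0. sub @i0  | RAW r0
1. ld+bne @i1+i2  | 2-wide
2. add @i3  | RAW r4
3. ld+add @i4+i5  | 2-wide
4. blt @i6  | no-port BR/BR
5. bne+st @i7+i8  | 2-wide
6. mul @i9  | tail

ISSUED = 6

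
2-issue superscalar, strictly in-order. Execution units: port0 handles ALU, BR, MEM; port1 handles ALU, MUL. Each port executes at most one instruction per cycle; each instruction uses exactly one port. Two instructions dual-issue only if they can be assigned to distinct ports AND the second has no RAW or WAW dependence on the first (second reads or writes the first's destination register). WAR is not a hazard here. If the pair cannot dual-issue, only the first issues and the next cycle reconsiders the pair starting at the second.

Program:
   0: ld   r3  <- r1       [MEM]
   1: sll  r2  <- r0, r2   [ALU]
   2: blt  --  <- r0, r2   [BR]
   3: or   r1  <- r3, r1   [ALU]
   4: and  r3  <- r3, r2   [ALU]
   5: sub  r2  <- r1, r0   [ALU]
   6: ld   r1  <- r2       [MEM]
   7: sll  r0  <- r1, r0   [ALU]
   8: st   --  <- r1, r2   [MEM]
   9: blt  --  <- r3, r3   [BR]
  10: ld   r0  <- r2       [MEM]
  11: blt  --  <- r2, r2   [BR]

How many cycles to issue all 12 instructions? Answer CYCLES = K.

CYCLES = 8

  cy0 -> i0+i1 (ld;sll) pair
  cy1 -> i2+i3 (blt;or) pair
  cy2 -> i4+i5 (and;sub) pair
  cy3 -> i6 (ld) RAW r1
  cy4 -> i7+i8 (sll;st) pair
  cy5 -> i9 (blt) no-port BR/MEM
  cy6 -> i10 (ld) no-port MEM/BR
  cy7 -> i11 (blt) tail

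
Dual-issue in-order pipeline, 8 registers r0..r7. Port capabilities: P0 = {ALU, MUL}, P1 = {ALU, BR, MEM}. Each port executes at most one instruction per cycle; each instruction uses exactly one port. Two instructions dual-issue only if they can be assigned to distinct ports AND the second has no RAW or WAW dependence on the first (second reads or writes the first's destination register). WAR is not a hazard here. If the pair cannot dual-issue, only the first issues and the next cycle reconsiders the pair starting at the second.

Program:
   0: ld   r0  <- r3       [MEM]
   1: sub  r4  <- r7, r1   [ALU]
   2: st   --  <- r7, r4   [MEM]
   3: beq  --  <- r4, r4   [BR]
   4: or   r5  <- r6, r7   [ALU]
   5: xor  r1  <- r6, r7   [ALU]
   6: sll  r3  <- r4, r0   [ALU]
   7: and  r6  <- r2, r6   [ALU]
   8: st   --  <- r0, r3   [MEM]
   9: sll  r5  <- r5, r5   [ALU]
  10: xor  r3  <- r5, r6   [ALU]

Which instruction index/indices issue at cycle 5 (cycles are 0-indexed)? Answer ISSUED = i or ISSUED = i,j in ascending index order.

  cy0 -> i0+i1 (ld sub) pair
  cy1 -> i2 (st) no-port MEM/BR
  cy2 -> i3+i4 (beq or) pair
  cy3 -> i5+i6 (xor sll) pair
  cy4 -> i7+i8 (and st) pair
  cy5 -> i9 (sll) RAW r5
  cy6 -> i10 (xor) tail

ISSUED = 9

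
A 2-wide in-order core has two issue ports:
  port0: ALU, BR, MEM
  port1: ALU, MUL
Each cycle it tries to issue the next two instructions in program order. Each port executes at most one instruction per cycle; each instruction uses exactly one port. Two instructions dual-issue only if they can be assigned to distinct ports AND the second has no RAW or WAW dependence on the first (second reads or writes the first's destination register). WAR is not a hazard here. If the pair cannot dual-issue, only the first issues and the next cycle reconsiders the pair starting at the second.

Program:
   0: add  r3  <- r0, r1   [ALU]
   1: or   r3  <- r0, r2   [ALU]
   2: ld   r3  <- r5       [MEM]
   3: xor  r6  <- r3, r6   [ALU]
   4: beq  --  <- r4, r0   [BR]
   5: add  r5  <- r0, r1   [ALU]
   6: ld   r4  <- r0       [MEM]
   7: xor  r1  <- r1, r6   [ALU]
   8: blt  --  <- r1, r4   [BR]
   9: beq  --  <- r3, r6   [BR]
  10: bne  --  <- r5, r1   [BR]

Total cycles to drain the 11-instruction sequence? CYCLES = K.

[0] i0  add.ALU  -- WAW r3
[1] i1  or.ALU  -- WAW r3
[2] i2  ld.MEM  -- RAW r3
[3] i3&i4  xor.ALU+beq.BR  -- 2-wide
[4] i5&i6  add.ALU+ld.MEM  -- 2-wide
[5] i7  xor.ALU  -- RAW r1
[6] i8  blt.BR  -- no-port BR/BR
[7] i9  beq.BR  -- no-port BR/BR
[8] i10  bne.BR  -- tail

CYCLES = 9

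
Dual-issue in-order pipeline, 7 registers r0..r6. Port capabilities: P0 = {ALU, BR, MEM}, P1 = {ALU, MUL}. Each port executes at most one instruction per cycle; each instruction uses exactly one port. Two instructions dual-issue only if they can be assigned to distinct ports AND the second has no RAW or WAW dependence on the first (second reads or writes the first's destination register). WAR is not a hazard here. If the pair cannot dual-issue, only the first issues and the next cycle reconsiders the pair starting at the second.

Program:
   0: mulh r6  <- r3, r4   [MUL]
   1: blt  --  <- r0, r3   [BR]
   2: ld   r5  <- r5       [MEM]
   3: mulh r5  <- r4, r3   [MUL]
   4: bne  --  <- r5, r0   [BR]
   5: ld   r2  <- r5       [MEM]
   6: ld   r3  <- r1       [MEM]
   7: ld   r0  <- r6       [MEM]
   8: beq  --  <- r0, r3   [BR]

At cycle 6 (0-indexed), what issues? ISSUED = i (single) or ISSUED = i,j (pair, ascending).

[0] i0&i1  mulh.MUL blt.BR  -- pair
[1] i2  ld.MEM  -- WAW r5
[2] i3  mulh.MUL  -- RAW r5
[3] i4  bne.BR  -- no-port BR/MEM
[4] i5  ld.MEM  -- no-port MEM/MEM
[5] i6  ld.MEM  -- no-port MEM/MEM
[6] i7  ld.MEM  -- no-port MEM/BR
[7] i8  beq.BR  -- tail

ISSUED = 7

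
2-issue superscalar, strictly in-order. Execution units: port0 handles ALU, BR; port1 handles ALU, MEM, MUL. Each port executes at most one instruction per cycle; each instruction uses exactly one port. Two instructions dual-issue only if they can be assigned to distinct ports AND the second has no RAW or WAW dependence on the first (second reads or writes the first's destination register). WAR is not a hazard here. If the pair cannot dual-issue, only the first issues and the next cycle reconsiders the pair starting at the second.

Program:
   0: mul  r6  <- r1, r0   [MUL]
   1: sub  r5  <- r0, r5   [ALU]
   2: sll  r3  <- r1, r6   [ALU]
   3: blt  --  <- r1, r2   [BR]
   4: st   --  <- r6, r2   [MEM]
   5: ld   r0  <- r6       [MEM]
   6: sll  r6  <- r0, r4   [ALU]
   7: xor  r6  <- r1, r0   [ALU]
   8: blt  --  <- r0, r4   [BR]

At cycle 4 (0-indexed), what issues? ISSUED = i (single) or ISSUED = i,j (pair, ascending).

ISSUED = 6

t=0 i0&i1:mul/sub ; pair
t=1 i2&i3:sll/blt ; pair
t=2 i4:st ; no-port MEM/MEM
t=3 i5:ld ; RAW r0
t=4 i6:sll ; WAW r6
t=5 i7&i8:xor/blt ; pair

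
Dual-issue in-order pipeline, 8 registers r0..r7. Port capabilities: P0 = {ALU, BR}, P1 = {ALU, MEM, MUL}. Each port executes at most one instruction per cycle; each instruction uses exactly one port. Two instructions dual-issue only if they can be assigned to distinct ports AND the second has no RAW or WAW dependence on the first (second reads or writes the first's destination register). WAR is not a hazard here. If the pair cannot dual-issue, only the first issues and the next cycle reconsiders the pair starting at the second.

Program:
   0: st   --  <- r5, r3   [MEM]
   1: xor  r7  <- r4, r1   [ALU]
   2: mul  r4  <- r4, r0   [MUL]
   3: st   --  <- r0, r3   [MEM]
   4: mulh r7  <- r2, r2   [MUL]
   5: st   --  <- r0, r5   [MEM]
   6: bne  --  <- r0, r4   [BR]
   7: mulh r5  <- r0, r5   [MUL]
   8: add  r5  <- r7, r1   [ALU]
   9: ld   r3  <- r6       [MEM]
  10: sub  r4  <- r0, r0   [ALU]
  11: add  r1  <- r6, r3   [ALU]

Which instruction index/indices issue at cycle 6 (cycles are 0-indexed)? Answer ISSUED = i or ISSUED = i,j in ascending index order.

ISSUED = 8,9

[0] i0,i1  st.MEM xor.ALU  -- 2-wide
[1] i2  mul.MUL  -- no-port MUL/MEM
[2] i3  st.MEM  -- no-port MEM/MUL
[3] i4  mulh.MUL  -- no-port MUL/MEM
[4] i5,i6  st.MEM bne.BR  -- 2-wide
[5] i7  mulh.MUL  -- WAW r5
[6] i8,i9  add.ALU ld.MEM  -- 2-wide
[7] i10,i11  sub.ALU add.ALU  -- 2-wide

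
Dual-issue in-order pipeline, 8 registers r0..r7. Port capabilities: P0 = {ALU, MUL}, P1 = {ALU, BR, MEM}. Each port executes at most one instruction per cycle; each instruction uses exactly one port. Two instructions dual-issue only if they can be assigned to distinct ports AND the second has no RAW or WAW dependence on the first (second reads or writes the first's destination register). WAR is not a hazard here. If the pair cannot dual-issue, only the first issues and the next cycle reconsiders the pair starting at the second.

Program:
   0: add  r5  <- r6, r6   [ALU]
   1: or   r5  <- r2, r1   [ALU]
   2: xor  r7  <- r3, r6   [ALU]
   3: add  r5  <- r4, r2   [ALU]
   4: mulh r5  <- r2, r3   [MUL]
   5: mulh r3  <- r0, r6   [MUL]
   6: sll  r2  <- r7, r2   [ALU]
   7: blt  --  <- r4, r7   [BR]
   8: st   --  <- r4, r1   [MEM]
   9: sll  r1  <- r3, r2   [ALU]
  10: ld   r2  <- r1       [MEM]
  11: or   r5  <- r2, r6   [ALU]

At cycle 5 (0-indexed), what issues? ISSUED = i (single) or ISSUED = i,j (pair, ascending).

ISSUED = 7

  cy0 -> i0 (add) WAW r5
  cy1 -> i1/i2 (or;xor) dual
  cy2 -> i3 (add) WAW r5
  cy3 -> i4 (mulh) no-port MUL/MUL
  cy4 -> i5/i6 (mulh;sll) dual
  cy5 -> i7 (blt) no-port BR/MEM
  cy6 -> i8/i9 (st;sll) dual
  cy7 -> i10 (ld) RAW r2
  cy8 -> i11 (or) tail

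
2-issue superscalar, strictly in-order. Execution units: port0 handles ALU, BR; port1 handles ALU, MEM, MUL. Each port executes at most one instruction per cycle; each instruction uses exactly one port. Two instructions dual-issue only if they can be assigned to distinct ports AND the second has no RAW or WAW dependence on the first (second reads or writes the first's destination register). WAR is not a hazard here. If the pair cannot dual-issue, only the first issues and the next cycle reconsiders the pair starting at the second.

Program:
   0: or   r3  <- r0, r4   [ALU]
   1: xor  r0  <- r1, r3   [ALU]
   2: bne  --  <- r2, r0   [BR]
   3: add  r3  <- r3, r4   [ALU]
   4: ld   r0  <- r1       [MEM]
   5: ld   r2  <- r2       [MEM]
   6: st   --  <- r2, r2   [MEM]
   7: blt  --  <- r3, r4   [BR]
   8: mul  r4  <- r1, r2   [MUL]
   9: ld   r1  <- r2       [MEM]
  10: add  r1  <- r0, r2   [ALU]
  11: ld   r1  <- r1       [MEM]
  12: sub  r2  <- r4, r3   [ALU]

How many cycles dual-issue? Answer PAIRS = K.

PAIRS = 3

t=0 i0:or.ALU ; RAW r3
t=1 i1:xor.ALU ; RAW r0
t=2 i2+i3:bne.BR/add.ALU ; pair
t=3 i4:ld.MEM ; no-port MEM/MEM
t=4 i5:ld.MEM ; no-port MEM/MEM
t=5 i6+i7:st.MEM/blt.BR ; pair
t=6 i8:mul.MUL ; no-port MUL/MEM
t=7 i9:ld.MEM ; WAW r1
t=8 i10:add.ALU ; RAW+WAW r1
t=9 i11+i12:ld.MEM/sub.ALU ; pair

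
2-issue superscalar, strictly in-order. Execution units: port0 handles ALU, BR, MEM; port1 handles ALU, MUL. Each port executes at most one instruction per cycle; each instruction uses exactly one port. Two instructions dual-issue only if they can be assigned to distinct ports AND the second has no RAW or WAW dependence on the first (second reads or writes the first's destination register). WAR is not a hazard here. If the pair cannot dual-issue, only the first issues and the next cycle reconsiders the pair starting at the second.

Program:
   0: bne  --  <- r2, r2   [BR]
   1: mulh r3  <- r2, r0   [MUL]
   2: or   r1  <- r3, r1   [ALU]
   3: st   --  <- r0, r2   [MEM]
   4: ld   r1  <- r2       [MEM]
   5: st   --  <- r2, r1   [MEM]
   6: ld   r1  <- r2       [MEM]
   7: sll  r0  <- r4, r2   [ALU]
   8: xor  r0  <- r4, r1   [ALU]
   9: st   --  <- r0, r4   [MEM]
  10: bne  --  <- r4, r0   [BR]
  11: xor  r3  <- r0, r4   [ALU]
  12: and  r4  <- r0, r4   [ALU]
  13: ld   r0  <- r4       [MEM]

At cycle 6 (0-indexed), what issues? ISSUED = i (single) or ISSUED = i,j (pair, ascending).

#0 head=0: bne.BR+mulh.MUL i0+i1 dual
#1 head=2: or.ALU+st.MEM i2+i3 dual
#2 head=4: ld.MEM i4 no-port MEM/MEM
#3 head=5: st.MEM i5 no-port MEM/MEM
#4 head=6: ld.MEM+sll.ALU i6+i7 dual
#5 head=8: xor.ALU i8 RAW r0
#6 head=9: st.MEM i9 no-port MEM/BR
#7 head=10: bne.BR+xor.ALU i10+i11 dual
#8 head=12: and.ALU i12 RAW r4
#9 head=13: ld.MEM i13 tail

ISSUED = 9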